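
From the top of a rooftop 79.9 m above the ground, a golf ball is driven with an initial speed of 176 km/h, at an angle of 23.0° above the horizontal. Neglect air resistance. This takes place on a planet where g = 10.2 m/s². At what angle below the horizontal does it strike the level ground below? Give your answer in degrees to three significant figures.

Convert: 176 km/h = 176/3.6 = 48.89 m/s.
Horizontal component vₓ = 48.89 cos 23.0° = 45.00 m/s; vertical v_y0 = 48.89 sin 23.0° = 19.10 m/s.
The projectile lands when y = 79.9 + (19.10) t − ½·10.2·t² = 0. Positive root: t = (19.10 + √(19.10² + 2·10.2·79.9)) / 10.2 = (19.10 + 44.66) / 10.2 = 6.252 s.
At impact: v_y = v_y0 − g t = −44.66 m/s; vₓ = 45.00 m/s.
Angle below horizontal: arctan(|v_y|/vₓ) = arctan(44.66/45.00) = 44.78°.

44.8°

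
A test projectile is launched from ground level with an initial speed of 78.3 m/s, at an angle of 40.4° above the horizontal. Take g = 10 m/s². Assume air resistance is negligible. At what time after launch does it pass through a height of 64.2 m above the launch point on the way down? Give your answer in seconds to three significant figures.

8.67 s

Resolve: vₓ = 78.30 cos 40.4° = 59.63 m/s and v_y0 = 78.30 sin 40.4° = 50.75 m/s.
Height y(t) = 50.75 t − 5.000 t² = 64.2 gives 5.000 t² − 50.75 t + 64.2 = 0.
t = [50.75 ± √(50.75² − 2·10.0·64.2)] / 10.0 = (50.75 ± 35.94) / 10.0, so t = 1.481 s or t = 8.668 s.
The descending-branch root is 8.668 s.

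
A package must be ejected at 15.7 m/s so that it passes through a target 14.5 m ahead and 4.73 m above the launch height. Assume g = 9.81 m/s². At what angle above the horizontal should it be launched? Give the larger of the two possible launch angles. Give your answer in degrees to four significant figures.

Trajectory: y = x tanθ − g x² (1 + tan²θ)/(2v₀²). With x = 14.5, y = 4.73, v₀ = 15.7, g = 9.81:
4.184 tan²θ − 14.5 tanθ + (8.914) = 0.
tanθ = [14.5 ± √(14.5² − 4 × 4.184 × (8.914))] / (2 × 4.184) = (14.5 ± 7.815) / 8.368, giving tanθ = 0.7989 or 2.667.
θ = 38.62° or 69.44°; the larger is 69.44°.

69.44°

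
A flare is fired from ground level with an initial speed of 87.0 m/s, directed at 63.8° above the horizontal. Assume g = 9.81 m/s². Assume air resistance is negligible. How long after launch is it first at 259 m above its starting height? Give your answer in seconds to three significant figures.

Components: vₓ = 87.00 cos 63.8° = 38.41 m/s, v_y0 = 87.00 sin 63.8° = 78.06 m/s.
Set y = v_y0 t − ½ g t² = 259: 4.905 t² − 78.06 t + 259 = 0.
Quadratic formula: t = (78.06 ± √1012.0) / 9.81 = (78.06 ± 31.81) / 9.81 → t = 4.715 s or 11.20 s.
The first (ascending) time is 4.715 s.

4.71 s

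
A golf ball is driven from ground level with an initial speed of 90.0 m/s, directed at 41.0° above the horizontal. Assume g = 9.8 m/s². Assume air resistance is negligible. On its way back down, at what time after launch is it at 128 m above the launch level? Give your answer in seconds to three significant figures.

Horizontal component vₓ = 90.00 cos 41.0° = 67.92 m/s; vertical v_y0 = 90.00 sin 41.0° = 59.05 m/s.
Height y(t) = 59.05 t − 4.900 t² = 128 gives 4.900 t² − 59.05 t + 128 = 0.
Quadratic formula: t = (59.05 ± √977.55) / 9.80 = (59.05 ± 31.27) / 9.80 → t = 2.835 s or 9.215 s.
The descending-branch root is 9.215 s.

9.22 s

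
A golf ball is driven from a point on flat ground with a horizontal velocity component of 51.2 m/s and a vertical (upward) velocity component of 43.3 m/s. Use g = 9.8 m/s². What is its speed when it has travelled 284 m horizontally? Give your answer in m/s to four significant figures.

52.38 m/s

At x = 284 m, t = x/vₓ = 284/51.20 = 5.547 s.
Vertical velocity there: v_y = v_y0 − g t = 43.30 − 9.80 × 5.547 = −11.06 m/s.
Speed: √(vₓ² + v_y²) = √(51.20² + 11.06²) = 52.38 m/s.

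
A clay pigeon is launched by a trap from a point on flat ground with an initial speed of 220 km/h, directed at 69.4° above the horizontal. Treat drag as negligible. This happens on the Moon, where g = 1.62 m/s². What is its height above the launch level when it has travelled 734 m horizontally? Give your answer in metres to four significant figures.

1009 m

Convert: 220 km/h = 220/3.6 = 61.11 m/s.
vₓ = 61.11 cos 69.4° = 21.50 m/s; v_y0 = 61.11 sin 69.4° = 57.20 m/s.
At x = 734 m, t = x/vₓ = 734/21.50 = 34.14 s.
Height: y = v_y0 t − ½ g t² = 57.20 × 34.14 − 0.8100 × 34.14² = 1953 − 943.9 = 1009 m.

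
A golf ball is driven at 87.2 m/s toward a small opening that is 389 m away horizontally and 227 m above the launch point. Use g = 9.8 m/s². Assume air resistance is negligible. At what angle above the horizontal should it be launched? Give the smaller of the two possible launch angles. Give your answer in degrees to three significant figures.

Trajectory: y = x tanθ − g x² (1 + tan²θ)/(2v₀²). With x = 389, y = 227, v₀ = 87.2, g = 9.80:
97.51 tan²θ − 389 tanθ + (324.5) = 0.
tanθ = [389 ± √(389² − 4 × 97.51 × (324.5))] / (2 × 97.51) = (389 ± 157.3) / 195.0, giving tanθ = 1.188 or 2.801.
θ = 49.91° or 70.35°; the smaller is 49.91°.

49.9°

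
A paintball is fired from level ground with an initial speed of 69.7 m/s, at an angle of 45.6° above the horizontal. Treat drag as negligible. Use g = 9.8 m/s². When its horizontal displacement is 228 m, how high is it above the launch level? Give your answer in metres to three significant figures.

vₓ = 69.70 cos 45.6° = 48.77 m/s; v_y0 = 69.70 sin 45.6° = 49.80 m/s.
Time to reach x = 228 m: t = x/vₓ = 228/48.77 = 4.675 s.
Height: y = v_y0 t − ½ g t² = 49.80 × 4.675 − 4.900 × 4.675² = 232.8 − 107.1 = 125.7 m.

126 m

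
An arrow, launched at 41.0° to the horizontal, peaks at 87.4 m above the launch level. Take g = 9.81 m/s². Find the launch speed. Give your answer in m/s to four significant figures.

At the peak v_y = 0, so v_y0 = √(2gH) = √(2 × 9.81 × 87.4) = 41.41 m/s.
v_y0 = v₀ sin θ ⇒ v₀ = 41.41 / sin 41.0° = 63.12 m/s.

63.12 m/s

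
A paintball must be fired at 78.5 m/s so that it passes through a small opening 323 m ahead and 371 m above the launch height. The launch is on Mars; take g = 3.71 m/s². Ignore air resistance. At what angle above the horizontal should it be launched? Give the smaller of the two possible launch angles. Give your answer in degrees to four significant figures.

55.41°

Trajectory: y = x tanθ − g x² (1 + tan²θ)/(2v₀²). With x = 323, y = 371, v₀ = 78.5, g = 3.71:
31.41 tan²θ − 323 tanθ + (402.4) = 0.
tanθ = [323 ± √(323² − 4 × 31.41 × (402.4))] / (2 × 31.41) = (323 ± 231.9) / 62.81, giving tanθ = 1.450 or 8.834.
θ = 55.41° or 83.54°; the smaller is 55.41°.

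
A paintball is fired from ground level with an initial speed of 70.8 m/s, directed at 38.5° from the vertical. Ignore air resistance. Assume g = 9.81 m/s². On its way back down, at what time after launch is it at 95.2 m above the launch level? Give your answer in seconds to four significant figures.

Resolve: vₓ = 70.80 sin 38.5° = 44.07 m/s and v_y0 = 70.80 cos 38.5° = 55.41 m/s.
Set y = v_y0 t − ½ g t² = 95.2: 4.905 t² − 55.41 t + 95.2 = 0.
Quadratic formula: t = (55.41 ± √1202.3) / 9.81 = (55.41 ± 34.67) / 9.81 → t = 2.114 s or 9.183 s.
The descending-branch root is 9.183 s.

9.183 s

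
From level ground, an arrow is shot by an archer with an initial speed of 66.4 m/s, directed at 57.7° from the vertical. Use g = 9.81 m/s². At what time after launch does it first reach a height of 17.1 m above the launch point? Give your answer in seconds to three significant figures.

0.519 s

Horizontal component vₓ = 66.40 sin 57.7° = 56.13 m/s; vertical v_y0 = 66.40 cos 57.7° = 35.48 m/s.
Height y(t) = 35.48 t − 4.905 t² = 17.1 gives 4.905 t² − 35.48 t + 17.1 = 0.
t = [35.48 ± √(35.48² − 2·9.81·17.1)] / 9.81 = (35.48 ± 30.39) / 9.81, so t = 0.5192 s or t = 6.714 s.
The first (ascending) time is 0.5192 s.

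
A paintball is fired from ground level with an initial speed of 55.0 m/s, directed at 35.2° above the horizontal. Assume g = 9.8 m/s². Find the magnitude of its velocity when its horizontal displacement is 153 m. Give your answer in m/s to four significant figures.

vₓ = 55.00 cos 35.2° = 44.94 m/s; v_y0 = 55.00 sin 35.2° = 31.70 m/s.
x = vₓ t ⇒ t = 153/44.94 = 3.404 s.
Vertical velocity there: v_y = v_y0 − g t = 31.70 − 9.80 × 3.404 = −1.659 m/s.
Speed: √(vₓ² + v_y²) = √(44.94² + 1.659²) = 44.97 m/s.

44.97 m/s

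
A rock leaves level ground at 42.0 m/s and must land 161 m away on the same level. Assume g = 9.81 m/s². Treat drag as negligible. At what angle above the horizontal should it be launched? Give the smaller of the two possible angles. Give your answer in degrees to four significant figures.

R = v₀² sin 2θ / g gives sin 2θ = gR/v₀² = 9.81·161/42.0² = 0.8954.
2θ = 63.55° or 180° − 63.55° = 116.4°, so θ = 31.78° or 58.22°.
The smaller angle is 31.78°.

31.78°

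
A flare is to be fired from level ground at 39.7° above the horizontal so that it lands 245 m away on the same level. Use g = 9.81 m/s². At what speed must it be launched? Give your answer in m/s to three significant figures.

49.4 m/s

Level-ground range: R = v₀² sin(2θ)/g, so v₀ = √(gR / sin 2θ).
v₀ = √(9.81 × 245 / sin 79.40°) = √(2403 / 0.9829) = √2445.2 = 49.45 m/s.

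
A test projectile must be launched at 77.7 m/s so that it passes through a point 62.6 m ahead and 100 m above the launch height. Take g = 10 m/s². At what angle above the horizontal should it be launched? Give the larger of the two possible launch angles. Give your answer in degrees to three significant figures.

86.7°

Trajectory: y = x tanθ − g x² (1 + tan²θ)/(2v₀²). With x = 62.6, y = 100, v₀ = 77.7, g = 10.0:
3.245 tan²θ − 62.6 tanθ + (103.2) = 0.
tanθ = [62.6 ± √(62.6² − 4 × 3.245 × (103.2))] / (2 × 3.245) = (62.6 ± 50.78) / 6.491, giving tanθ = 1.821 or 17.47.
θ = 61.23° or 86.72°; the larger is 86.72°.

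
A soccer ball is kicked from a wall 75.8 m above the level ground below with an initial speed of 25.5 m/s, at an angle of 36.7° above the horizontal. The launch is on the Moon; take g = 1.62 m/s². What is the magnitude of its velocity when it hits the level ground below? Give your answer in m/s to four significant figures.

29.93 m/s

Components: vₓ = 25.50 cos 36.7° = 20.45 m/s, v_y0 = 25.50 sin 36.7° = 15.24 m/s.
Vertical motion (up positive, ground at y = 0): 0.8100 t² − (15.24) t − 75.8 = 0, so t = (15.24 + √(15.24² + 2·1.62·75.8)) / 1.62 = (15.24 + 21.86) / 1.62 = 22.90 s.
Vertical velocity at impact: v_y = v_y0 − g t = 15.24 − 1.62 × 22.90 = −21.86 m/s.
Speed: |v| = √(vₓ² + v_y²) = √(20.45² + 21.86²) = 29.93 m/s.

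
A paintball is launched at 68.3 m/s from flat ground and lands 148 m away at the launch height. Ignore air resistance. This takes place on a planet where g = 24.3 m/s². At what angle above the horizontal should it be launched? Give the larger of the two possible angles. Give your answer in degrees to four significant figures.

64.78°

Level-ground range R = v₀² sin(2θ)/g ⇒ sin(2θ) = gR/v₀² = 24.3 × 148 / 68.3² = 0.7710.
2θ = 50.44° or 180° − 50.44° = 129.6°, so θ = 25.22° or 64.78°.
The larger angle is 64.78°.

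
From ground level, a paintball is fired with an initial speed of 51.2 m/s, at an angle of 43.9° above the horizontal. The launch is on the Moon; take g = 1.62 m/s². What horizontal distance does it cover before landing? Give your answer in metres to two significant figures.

Resolve: vₓ = 51.20 cos 43.9° = 36.89 m/s and v_y0 = 51.20 sin 43.9° = 35.50 m/s.
Time aloft: T = 2 v_y0 / g = 2 × 35.50 / 1.62 = 43.83 s.
Range: R = vₓ T = 36.89 × 43.83 = 1617 m.

1600 m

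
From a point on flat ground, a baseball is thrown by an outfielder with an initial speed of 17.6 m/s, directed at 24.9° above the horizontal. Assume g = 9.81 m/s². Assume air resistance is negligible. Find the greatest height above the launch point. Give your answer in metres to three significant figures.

2.80 m

Horizontal component vₓ = 17.60 cos 24.9° = 15.96 m/s; vertical v_y0 = 17.60 sin 24.9° = 7.410 m/s.
Maximum height: H = v_y0² / (2g) = 7.410² / (2 × 9.81) = 2.799 m.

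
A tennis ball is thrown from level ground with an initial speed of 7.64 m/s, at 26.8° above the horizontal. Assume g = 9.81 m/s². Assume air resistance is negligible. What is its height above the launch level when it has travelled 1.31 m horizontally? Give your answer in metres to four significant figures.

0.4807 m

Components: vₓ = 7.640 cos 26.8° = 6.819 m/s, v_y0 = 7.640 sin 26.8° = 3.445 m/s.
Time to reach x = 1.31 m: t = x/vₓ = 1.31/6.819 = 0.1921 s.
Height: y = v_y0 t − ½ g t² = 3.445 × 0.1921 − 4.905 × 0.1921² = 0.6617 − 0.1810 = 0.4807 m.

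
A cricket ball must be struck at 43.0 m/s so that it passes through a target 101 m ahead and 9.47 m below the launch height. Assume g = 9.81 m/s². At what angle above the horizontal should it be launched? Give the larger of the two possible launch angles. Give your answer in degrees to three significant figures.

Trajectory: y = x tanθ − g x² (1 + tan²θ)/(2v₀²). With x = 101, y = −9.47, v₀ = 43.0, g = 9.81:
27.06 tan²θ − 101 tanθ + (17.59) = 0.
tanθ = [101 ± √(101² − 4 × 27.06 × (17.59))] / (2 × 27.06) = (101 ± 91.09) / 54.12, giving tanθ = 0.1832 or 3.549.
θ = 10.38° or 74.26°; the larger is 74.26°.

74.3°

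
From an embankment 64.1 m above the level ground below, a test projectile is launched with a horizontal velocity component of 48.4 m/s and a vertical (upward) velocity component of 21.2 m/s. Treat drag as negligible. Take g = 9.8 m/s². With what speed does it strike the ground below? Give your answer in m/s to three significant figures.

63.6 m/s

With up positive and y = 0 at the ground: y(t) = 64.1 + (21.20) t − 4.900 t². Setting y = 0 and taking the positive root: t = [21.20 + √(21.20² + 2·9.80·64.1)] / 9.80 = (21.20 + 41.30) / 9.80 = 6.378 s.
Vertical velocity at impact: v_y = v_y0 − g t = 21.20 − 9.80 × 6.378 = −41.30 m/s.
Speed: |v| = √(vₓ² + v_y²) = √(48.40² + 41.30²) = 63.63 m/s.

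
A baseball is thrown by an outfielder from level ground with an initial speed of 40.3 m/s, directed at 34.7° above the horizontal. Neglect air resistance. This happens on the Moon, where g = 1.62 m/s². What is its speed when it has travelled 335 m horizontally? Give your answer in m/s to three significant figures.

Horizontal component vₓ = 40.30 cos 34.7° = 33.13 m/s; vertical v_y0 = 40.30 sin 34.7° = 22.94 m/s.
Time to reach x = 335 m: t = x/vₓ = 335/33.13 = 10.11 s.
Vertical velocity there: v_y = v_y0 − g t = 22.94 − 1.62 × 10.11 = 6.562 m/s.
Speed: √(vₓ² + v_y²) = √(33.13² + 6.562²) = 33.78 m/s.

33.8 m/s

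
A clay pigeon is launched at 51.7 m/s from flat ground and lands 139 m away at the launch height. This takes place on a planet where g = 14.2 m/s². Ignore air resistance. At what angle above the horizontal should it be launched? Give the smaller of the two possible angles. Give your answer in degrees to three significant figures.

Level-ground range R = v₀² sin(2θ)/g ⇒ sin(2θ) = gR/v₀² = 14.2 × 139 / 51.7² = 0.7385.
2θ = 47.60° or 180° − 47.60° = 132.4°, so θ = 23.80° or 66.20°.
The smaller angle is 23.80°.

23.8°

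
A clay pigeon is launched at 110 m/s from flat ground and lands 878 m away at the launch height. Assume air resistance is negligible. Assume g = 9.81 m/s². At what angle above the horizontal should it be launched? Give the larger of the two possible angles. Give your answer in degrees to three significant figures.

Level-ground range R = v₀² sin(2θ)/g ⇒ sin(2θ) = gR/v₀² = 9.81 × 878 / 110² = 0.7118.
2θ = 45.38° or 180° − 45.38° = 134.6°, so θ = 22.69° or 67.31°.
The larger angle is 67.31°.

67.3°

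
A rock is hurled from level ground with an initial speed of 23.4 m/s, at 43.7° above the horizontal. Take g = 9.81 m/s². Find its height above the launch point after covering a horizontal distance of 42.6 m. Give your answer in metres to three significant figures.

9.61 m

vₓ = 23.40 cos 43.7° = 16.92 m/s; v_y0 = 23.40 sin 43.7° = 16.17 m/s.
x = vₓ t ⇒ t = 42.6/16.92 = 2.518 s.
Height: y = v_y0 t − ½ g t² = 16.17 × 2.518 − 4.905 × 2.518² = 40.71 − 31.10 = 9.607 m.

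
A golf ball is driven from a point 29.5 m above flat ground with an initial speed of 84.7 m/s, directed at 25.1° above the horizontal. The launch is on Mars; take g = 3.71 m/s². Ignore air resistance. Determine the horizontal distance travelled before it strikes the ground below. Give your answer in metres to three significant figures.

1550 m

Components: vₓ = 84.70 cos 25.1° = 76.70 m/s, v_y0 = 84.70 sin 25.1° = 35.93 m/s.
Vertical motion (up positive, ground at y = 0): 1.855 t² − (35.93) t − 29.5 = 0, so t = (35.93 + √(35.93² + 2·3.71·29.5)) / 3.71 = (35.93 + 38.86) / 3.71 = 20.16 s.
Horizontal distance: R = vₓ t = 76.70 × 20.16 = 1546 m.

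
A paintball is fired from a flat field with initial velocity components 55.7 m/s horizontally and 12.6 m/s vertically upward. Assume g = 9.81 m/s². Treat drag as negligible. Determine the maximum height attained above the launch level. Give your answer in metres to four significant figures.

Maximum height: H = v_y0² / (2g) = 12.60² / (2 × 9.81) = 8.092 m.

8.092 m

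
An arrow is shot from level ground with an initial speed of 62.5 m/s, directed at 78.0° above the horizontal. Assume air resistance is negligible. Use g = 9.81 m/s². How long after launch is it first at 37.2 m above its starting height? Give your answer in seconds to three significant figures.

vₓ = 62.50 cos 78.0° = 12.99 m/s; v_y0 = 62.50 sin 78.0° = 61.13 m/s.
Set y = v_y0 t − ½ g t² = 37.2: 4.905 t² − 61.13 t + 37.2 = 0.
Quadratic formula: t = (61.13 ± √3007.5) / 9.81 = (61.13 ± 54.84) / 9.81 → t = 0.6415 s or 11.82 s.
The first (ascending) time is 0.6415 s.

0.642 s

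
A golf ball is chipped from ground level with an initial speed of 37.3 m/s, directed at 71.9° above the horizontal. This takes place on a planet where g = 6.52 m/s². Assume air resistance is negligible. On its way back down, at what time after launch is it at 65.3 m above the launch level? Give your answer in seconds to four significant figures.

8.526 s

Components: vₓ = 37.30 cos 71.9° = 11.59 m/s, v_y0 = 37.30 sin 71.9° = 35.45 m/s.
Height y(t) = 35.45 t − 3.260 t² = 65.3 gives 3.260 t² − 35.45 t + 65.3 = 0.
Quadratic formula: t = (35.45 ± √405.49) / 6.52 = (35.45 ± 20.14) / 6.52 → t = 2.349 s or 8.526 s.
The descending-branch root is 8.526 s.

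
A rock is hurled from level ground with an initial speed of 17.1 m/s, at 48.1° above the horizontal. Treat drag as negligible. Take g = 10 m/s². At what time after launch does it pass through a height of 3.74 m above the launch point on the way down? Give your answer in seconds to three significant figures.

2.21 s

Components: vₓ = 17.10 cos 48.1° = 11.42 m/s, v_y0 = 17.10 sin 48.1° = 12.73 m/s.
Require v_y0 t − ½ g t² = 3.74, i.e. 5.000 t² − 12.73 t + 3.74 = 0.
Quadratic formula: t = (12.73 ± √87.195) / 10.0 = (12.73 ± 9.338) / 10.0 → t = 0.3390 s or 2.207 s.
The descending-branch root is 2.207 s.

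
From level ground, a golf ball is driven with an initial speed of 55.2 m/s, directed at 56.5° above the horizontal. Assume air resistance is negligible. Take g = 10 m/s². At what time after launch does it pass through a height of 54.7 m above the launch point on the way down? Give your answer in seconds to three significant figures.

Resolve: vₓ = 55.20 cos 56.5° = 30.47 m/s and v_y0 = 55.20 sin 56.5° = 46.03 m/s.
Height y(t) = 46.03 t − 5.000 t² = 54.7 gives 5.000 t² − 46.03 t + 54.7 = 0.
t = [46.03 ± √(46.03² − 2·10.0·54.7)] / 10.0 = (46.03 ± 32.01) / 10.0, so t = 1.402 s or t = 7.804 s.
The descending-branch root is 7.804 s.

7.80 s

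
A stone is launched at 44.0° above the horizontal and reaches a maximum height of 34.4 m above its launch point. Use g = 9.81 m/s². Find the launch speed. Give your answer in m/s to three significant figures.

37.4 m/s

At the peak v_y = 0, so v_y0 = √(2gH) = √(2 × 9.81 × 34.4) = 25.98 m/s.
v_y0 = v₀ sin θ ⇒ v₀ = 25.98 / sin 44.0° = 37.40 m/s.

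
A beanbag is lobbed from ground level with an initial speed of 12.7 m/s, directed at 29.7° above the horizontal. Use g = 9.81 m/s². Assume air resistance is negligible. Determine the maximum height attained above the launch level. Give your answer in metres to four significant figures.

2.018 m

vₓ = 12.70 cos 29.7° = 11.03 m/s; v_y0 = 12.70 sin 29.7° = 6.292 m/s.
At the apex v_y = 0, so H = v_y0²/(2g) = 6.292²/19.62 = 2.018 m.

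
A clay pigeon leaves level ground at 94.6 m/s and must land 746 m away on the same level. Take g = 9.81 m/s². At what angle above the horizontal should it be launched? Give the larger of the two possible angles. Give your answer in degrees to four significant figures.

62.57°

Level-ground range R = v₀² sin(2θ)/g ⇒ sin(2θ) = gR/v₀² = 9.81 × 746 / 94.6² = 0.8178.
2θ = 54.86° or 180° − 54.86° = 125.1°, so θ = 27.43° or 62.57°.
The larger angle is 62.57°.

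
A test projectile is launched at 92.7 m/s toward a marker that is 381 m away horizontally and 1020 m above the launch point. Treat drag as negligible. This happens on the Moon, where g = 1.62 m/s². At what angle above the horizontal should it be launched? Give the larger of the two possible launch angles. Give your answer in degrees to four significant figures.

Trajectory: y = x tanθ − g x² (1 + tan²θ)/(2v₀²). With x = 381, y = 1020, v₀ = 92.7, g = 1.62:
13.68 tan²θ − 381 tanθ + (1034) = 0.
tanθ = [381 ± √(381² − 4 × 13.68 × (1034))] / (2 × 13.68) = (381 ± 297.6) / 27.37, giving tanθ = 3.046 or 24.80.
θ = 71.83° or 87.69°; the larger is 87.69°.

87.69°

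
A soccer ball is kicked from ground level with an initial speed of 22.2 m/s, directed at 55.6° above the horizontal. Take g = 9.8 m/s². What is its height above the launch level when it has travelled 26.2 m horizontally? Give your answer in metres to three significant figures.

Resolve: vₓ = 22.20 cos 55.6° = 12.54 m/s and v_y0 = 22.20 sin 55.6° = 18.32 m/s.
Time to reach x = 26.2 m: t = x/vₓ = 26.2/12.54 = 2.089 s.
Height: y = v_y0 t − ½ g t² = 18.32 × 2.089 − 4.900 × 2.089² = 38.26 − 21.38 = 16.88 m.

16.9 m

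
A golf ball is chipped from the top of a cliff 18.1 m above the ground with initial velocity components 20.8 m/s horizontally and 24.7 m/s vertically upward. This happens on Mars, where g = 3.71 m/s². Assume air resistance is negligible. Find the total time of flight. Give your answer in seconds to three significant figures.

Vertical motion (up positive, ground at y = 0): 1.855 t² − (24.70) t − 18.1 = 0, so t = (24.70 + √(24.70² + 2·3.71·18.1)) / 3.71 = (24.70 + 27.28) / 3.71 = 14.01 s.

14.0 s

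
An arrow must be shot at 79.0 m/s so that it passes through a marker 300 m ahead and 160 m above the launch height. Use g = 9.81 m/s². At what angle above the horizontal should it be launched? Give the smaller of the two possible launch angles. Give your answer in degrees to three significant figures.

Trajectory: y = x tanθ − g x² (1 + tan²θ)/(2v₀²). With x = 300, y = 160, v₀ = 79.0, g = 9.81:
70.73 tan²θ − 300 tanθ + (230.7) = 0.
tanθ = [300 ± √(300² − 4 × 70.73 × (230.7))] / (2 × 70.73) = (300 ± 157.2) / 141.5, giving tanθ = 1.009 or 3.232.
θ = 45.27° or 72.81°; the smaller is 45.27°.

45.3°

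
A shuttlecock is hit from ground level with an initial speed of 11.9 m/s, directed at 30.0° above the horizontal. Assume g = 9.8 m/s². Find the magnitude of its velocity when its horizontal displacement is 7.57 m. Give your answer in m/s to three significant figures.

10.4 m/s

Resolve: vₓ = 11.90 cos 30.0° = 10.31 m/s and v_y0 = 11.90 sin 30.0° = 5.950 m/s.
Time to reach x = 7.57 m: t = x/vₓ = 7.57/10.31 = 0.7345 s.
Vertical velocity there: v_y = v_y0 − g t = 5.950 − 9.80 × 0.7345 = −1.249 m/s.
Speed: √(vₓ² + v_y²) = √(10.31² + 1.249²) = 10.38 m/s.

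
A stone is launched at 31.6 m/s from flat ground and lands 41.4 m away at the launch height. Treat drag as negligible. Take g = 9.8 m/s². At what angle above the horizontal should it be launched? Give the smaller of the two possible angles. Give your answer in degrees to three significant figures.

12.0°

R = v₀² sin 2θ / g gives sin 2θ = gR/v₀² = 9.80·41.4/31.6² = 0.4063.
2θ = 23.97° or 180° − 23.97° = 156.0°, so θ = 11.99° or 78.01°.
The smaller angle is 11.99°.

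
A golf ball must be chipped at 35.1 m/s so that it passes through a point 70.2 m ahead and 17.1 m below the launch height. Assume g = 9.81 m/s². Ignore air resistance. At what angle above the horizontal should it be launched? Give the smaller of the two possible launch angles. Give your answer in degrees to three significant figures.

Trajectory: y = x tanθ − g x² (1 + tan²θ)/(2v₀²). With x = 70.2, y = −17.1, v₀ = 35.1, g = 9.81:
19.62 tan²θ − 70.2 tanθ + (2.520) = 0.
tanθ = [70.2 ± √(70.2² − 4 × 19.62 × (2.520))] / (2 × 19.62) = (70.2 ± 68.78) / 39.24, giving tanθ = 0.03627 or 3.542.
θ = 2.077° or 74.23°; the smaller is 2.077°.

2.08°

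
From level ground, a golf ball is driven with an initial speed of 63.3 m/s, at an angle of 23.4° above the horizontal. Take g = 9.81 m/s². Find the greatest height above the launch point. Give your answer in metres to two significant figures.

32 m

vₓ = 63.30 cos 23.4° = 58.09 m/s; v_y0 = 63.30 sin 23.4° = 25.14 m/s.
Maximum height: H = v_y0² / (2g) = 25.14² / (2 × 9.81) = 32.21 m.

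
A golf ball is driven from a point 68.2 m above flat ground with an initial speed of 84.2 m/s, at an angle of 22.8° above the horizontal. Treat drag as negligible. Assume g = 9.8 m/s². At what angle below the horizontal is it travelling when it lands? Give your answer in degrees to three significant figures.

Components: vₓ = 84.20 cos 22.8° = 77.62 m/s, v_y0 = 84.20 sin 22.8° = 32.63 m/s.
The projectile lands when y = 68.2 + (32.63) t − ½·9.80·t² = 0. Positive root: t = (32.63 + √(32.63² + 2·9.80·68.2)) / 9.80 = (32.63 + 49.00) / 9.80 = 8.330 s.
At impact: v_y = v_y0 − g t = −49.00 m/s; vₓ = 77.62 m/s.
Angle below horizontal: arctan(|v_y|/vₓ) = arctan(49.00/77.62) = 32.27°.

32.3°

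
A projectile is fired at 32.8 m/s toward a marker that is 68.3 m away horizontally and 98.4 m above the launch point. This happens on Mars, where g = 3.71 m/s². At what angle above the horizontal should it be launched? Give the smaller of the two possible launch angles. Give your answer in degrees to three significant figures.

64.1°

Trajectory: y = x tanθ − g x² (1 + tan²θ)/(2v₀²). With x = 68.3, y = 98.4, v₀ = 32.8, g = 3.71:
8.043 tan²θ − 68.3 tanθ + (106.4) = 0.
tanθ = [68.3 ± √(68.3² − 4 × 8.043 × (106.4))] / (2 × 8.043) = (68.3 ± 35.22) / 16.09, giving tanθ = 2.057 or 6.435.
θ = 64.07° or 81.17°; the smaller is 64.07°.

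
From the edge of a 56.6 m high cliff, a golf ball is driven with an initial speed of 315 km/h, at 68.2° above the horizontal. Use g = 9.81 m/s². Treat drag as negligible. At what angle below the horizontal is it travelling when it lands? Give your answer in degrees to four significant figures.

69.69°

Convert: 315 km/h = 315/3.6 = 87.50 m/s.
vₓ = 87.50 cos 68.2° = 32.49 m/s; v_y0 = 87.50 sin 68.2° = 81.24 m/s.
With up positive and y = 0 at the ground: y(t) = 56.6 + (81.24) t − 4.905 t². Setting y = 0 and taking the positive root: t = [81.24 + √(81.24² + 2·9.81·56.6)] / 9.81 = (81.24 + 87.81) / 9.81 = 17.23 s.
At impact: v_y = v_y0 − g t = −87.81 m/s; vₓ = 32.49 m/s.
Angle below horizontal: arctan(|v_y|/vₓ) = arctan(87.81/32.49) = 69.69°.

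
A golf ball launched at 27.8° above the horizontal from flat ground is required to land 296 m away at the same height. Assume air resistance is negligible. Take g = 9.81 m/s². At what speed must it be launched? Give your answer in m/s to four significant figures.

59.32 m/s

From R = (v₀² / g) sin 2θ: v₀ = √(gR / sin 2θ).
v₀ = √(9.81 × 296 / sin 55.60°) = √(2904 / 0.8251) = √3519.2 = 59.32 m/s.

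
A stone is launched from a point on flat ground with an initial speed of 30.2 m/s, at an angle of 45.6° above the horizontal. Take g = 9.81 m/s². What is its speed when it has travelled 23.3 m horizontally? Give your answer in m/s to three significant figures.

vₓ = 30.20 cos 45.6° = 21.13 m/s; v_y0 = 30.20 sin 45.6° = 21.58 m/s.
At x = 23.3 m, t = x/vₓ = 23.3/21.13 = 1.103 s.
Vertical velocity there: v_y = v_y0 − g t = 21.58 − 9.81 × 1.103 = 10.76 m/s.
Speed: √(vₓ² + v_y²) = √(21.13² + 10.76²) = 23.71 m/s.

23.7 m/s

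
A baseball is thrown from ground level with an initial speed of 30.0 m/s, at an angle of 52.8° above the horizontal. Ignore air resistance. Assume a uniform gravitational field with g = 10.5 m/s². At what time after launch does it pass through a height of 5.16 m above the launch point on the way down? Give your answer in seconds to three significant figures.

4.32 s

Components: vₓ = 30.00 cos 52.8° = 18.14 m/s, v_y0 = 30.00 sin 52.8° = 23.90 m/s.
Height y(t) = 23.90 t − 5.250 t² = 5.16 gives 5.250 t² − 23.90 t + 5.16 = 0.
t = [23.90 ± √(23.90² − 2·10.5·5.16)] / 10.5 = (23.90 ± 21.51) / 10.5, so t = 0.2273 s or t = 4.324 s.
The descending-branch root is 4.324 s.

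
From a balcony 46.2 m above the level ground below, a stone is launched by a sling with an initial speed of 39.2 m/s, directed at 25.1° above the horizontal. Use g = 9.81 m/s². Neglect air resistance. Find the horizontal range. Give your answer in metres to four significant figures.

184.6 m

Horizontal component vₓ = 39.20 cos 25.1° = 35.50 m/s; vertical v_y0 = 39.20 sin 25.1° = 16.63 m/s.
With up positive and y = 0 at the ground: y(t) = 46.2 + (16.63) t − 4.905 t². Setting y = 0 and taking the positive root: t = [16.63 + √(16.63² + 2·9.81·46.2)] / 9.81 = (16.63 + 34.39) / 9.81 = 5.201 s.
Horizontal distance: R = vₓ t = 35.50 × 5.201 = 184.6 m.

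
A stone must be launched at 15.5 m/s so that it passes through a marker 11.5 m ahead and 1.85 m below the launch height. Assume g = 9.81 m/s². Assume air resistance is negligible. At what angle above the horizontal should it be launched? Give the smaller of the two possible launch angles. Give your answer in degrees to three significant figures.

Trajectory: y = x tanθ − g x² (1 + tan²θ)/(2v₀²). With x = 11.5, y = −1.85, v₀ = 15.5, g = 9.81:
2.700 tan²θ − 11.5 tanθ + (0.8500) = 0.
tanθ = [11.5 ± √(11.5² − 4 × 2.700 × (0.8500))] / (2 × 2.700) = (11.5 ± 11.09) / 5.400, giving tanθ = 0.07525 or 4.184.
θ = 4.303° or 76.56°; the smaller is 4.303°.

4.30°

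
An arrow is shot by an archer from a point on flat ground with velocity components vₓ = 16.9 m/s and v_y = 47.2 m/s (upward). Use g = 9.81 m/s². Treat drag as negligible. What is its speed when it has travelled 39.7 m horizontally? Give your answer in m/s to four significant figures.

x = vₓ t ⇒ t = 39.7/16.90 = 2.349 s.
Vertical velocity there: v_y = v_y0 − g t = 47.20 − 9.81 × 2.349 = 24.16 m/s.
Speed: √(vₓ² + v_y²) = √(16.90² + 24.16²) = 29.48 m/s.

29.48 m/s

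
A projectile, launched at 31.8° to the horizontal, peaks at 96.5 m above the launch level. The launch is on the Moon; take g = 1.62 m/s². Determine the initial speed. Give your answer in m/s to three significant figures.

At the peak v_y = 0, so v_y0 = √(2gH) = √(2 × 1.62 × 96.5) = 17.68 m/s.
v_y0 = v₀ sin θ ⇒ v₀ = 17.68 / sin 31.8° = 33.56 m/s.

33.6 m/s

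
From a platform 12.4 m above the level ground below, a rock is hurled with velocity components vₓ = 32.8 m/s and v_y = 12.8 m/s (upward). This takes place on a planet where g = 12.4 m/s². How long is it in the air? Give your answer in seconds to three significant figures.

Vertical motion (up positive, ground at y = 0): 6.200 t² − (12.80) t − 12.4 = 0, so t = (12.80 + √(12.80² + 2·12.4·12.4)) / 12.4 = (12.80 + 21.71) / 12.4 = 2.783 s.

2.78 s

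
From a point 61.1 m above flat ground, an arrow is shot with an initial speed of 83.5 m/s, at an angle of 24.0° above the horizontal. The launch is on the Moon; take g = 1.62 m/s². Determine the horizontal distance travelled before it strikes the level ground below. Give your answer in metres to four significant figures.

Horizontal component vₓ = 83.50 cos 24.0° = 76.28 m/s; vertical v_y0 = 83.50 sin 24.0° = 33.96 m/s.
With up positive and y = 0 at the ground: y(t) = 61.1 + (33.96) t − 0.8100 t². Setting y = 0 and taking the positive root: t = [33.96 + √(33.96² + 2·1.62·61.1)] / 1.62 = (33.96 + 36.76) / 1.62 = 43.66 s.
Horizontal distance: R = vₓ t = 76.28 × 43.66 = 3330 m.

3330 m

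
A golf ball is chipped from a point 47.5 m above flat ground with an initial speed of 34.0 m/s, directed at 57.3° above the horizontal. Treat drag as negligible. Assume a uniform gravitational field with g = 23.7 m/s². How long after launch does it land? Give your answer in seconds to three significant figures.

3.55 s

Components: vₓ = 34.00 cos 57.3° = 18.37 m/s, v_y0 = 34.00 sin 57.3° = 28.61 m/s.
With up positive and y = 0 at the ground: y(t) = 47.5 + (28.61) t − 11.85 t². Setting y = 0 and taking the positive root: t = [28.61 + √(28.61² + 2·23.7·47.5)] / 23.7 = (28.61 + 55.41) / 23.7 = 3.545 s.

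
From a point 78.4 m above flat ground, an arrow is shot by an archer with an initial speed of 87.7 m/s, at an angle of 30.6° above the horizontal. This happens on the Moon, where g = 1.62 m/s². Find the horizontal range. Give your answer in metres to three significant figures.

4290 m

Components: vₓ = 87.70 cos 30.6° = 75.49 m/s, v_y0 = 87.70 sin 30.6° = 44.64 m/s.
With up positive and y = 0 at the ground: y(t) = 78.4 + (44.64) t − 0.8100 t². Setting y = 0 and taking the positive root: t = [44.64 + √(44.64² + 2·1.62·78.4)] / 1.62 = (44.64 + 47.40) / 1.62 = 56.82 s.
Horizontal distance: R = vₓ t = 75.49 × 56.82 = 4289 m.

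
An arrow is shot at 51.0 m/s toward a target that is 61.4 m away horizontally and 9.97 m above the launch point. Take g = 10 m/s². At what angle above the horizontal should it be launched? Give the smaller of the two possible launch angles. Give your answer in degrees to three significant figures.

Trajectory: y = x tanθ − g x² (1 + tan²θ)/(2v₀²). With x = 61.4, y = 9.97, v₀ = 51.0, g = 10.0:
7.247 tan²θ − 61.4 tanθ + (17.22) = 0.
tanθ = [61.4 ± √(61.4² − 4 × 7.247 × (17.22))] / (2 × 7.247) = (61.4 ± 57.19) / 14.49, giving tanθ = 0.2904 or 8.182.
θ = 16.19° or 83.03°; the smaller is 16.19°.

16.2°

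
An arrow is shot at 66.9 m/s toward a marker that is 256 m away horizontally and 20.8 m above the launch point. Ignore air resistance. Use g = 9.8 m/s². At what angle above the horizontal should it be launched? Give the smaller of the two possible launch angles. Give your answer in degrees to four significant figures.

Trajectory: y = x tanθ − g x² (1 + tan²θ)/(2v₀²). With x = 256, y = 20.8, v₀ = 66.9, g = 9.80:
71.75 tan²θ − 256 tanθ + (92.55) = 0.
tanθ = [256 ± √(256² − 4 × 71.75 × (92.55))] / (2 × 71.75) = (256 ± 197.4) / 143.5, giving tanθ = 0.4082 or 3.160.
θ = 22.21° or 72.44°; the smaller is 22.21°.

22.21°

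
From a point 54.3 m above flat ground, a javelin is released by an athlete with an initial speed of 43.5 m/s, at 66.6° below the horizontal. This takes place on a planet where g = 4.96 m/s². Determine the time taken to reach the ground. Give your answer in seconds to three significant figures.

1.26 s

Components: vₓ = 43.50 cos 66.6° = 17.28 m/s, v_y0 = −39.92 m/s (downward).
With up positive and y = 0 at the ground: y(t) = 54.3 + (−39.92) t − 2.480 t². Setting y = 0 and taking the positive root: t = [−39.92 + √(39.92² + 2·4.96·54.3)] / 4.96 = (−39.92 + 46.18) / 4.96 = 1.261 s.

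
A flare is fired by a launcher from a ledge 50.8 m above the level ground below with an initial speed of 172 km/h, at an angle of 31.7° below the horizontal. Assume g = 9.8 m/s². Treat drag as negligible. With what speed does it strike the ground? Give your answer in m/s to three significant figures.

57.3 m/s

Convert: 172 km/h = 172/3.6 = 47.78 m/s.
Components: vₓ = 47.78 cos 31.7° = 40.65 m/s, v_y0 = −25.11 m/s (downward).
The projectile lands when y = 50.8 + (−25.11) t − ½·9.80·t² = 0. Positive root: t = (−25.11 + √(25.11² + 2·9.80·50.8)) / 9.80 = (−25.11 + 40.32) / 9.80 = 1.553 s.
Vertical velocity at impact: v_y = v_y0 − g t = −25.11 − 9.80 × 1.553 = −40.32 m/s.
Speed: |v| = √(vₓ² + v_y²) = √(40.65² + 40.32²) = 57.26 m/s.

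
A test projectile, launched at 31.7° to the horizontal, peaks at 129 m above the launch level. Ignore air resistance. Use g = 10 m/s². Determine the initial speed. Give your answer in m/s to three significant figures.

96.7 m/s

At the peak v_y = 0, so v_y0 = √(2gH) = √(2 × 10.0 × 129) = 50.79 m/s.
v_y0 = v₀ sin θ ⇒ v₀ = 50.79 / sin 31.7° = 96.66 m/s.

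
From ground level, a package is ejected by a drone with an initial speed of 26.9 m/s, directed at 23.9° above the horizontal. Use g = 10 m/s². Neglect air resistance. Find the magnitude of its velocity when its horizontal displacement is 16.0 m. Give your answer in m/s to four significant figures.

vₓ = 26.90 cos 23.9° = 24.59 m/s; v_y0 = 26.90 sin 23.9° = 10.90 m/s.
Time to reach x = 16.0 m: t = x/vₓ = 16.0/24.59 = 0.6506 s.
Vertical velocity there: v_y = v_y0 − g t = 10.90 − 10.0 × 0.6506 = 4.393 m/s.
Speed: √(vₓ² + v_y²) = √(24.59² + 4.393²) = 24.98 m/s.

24.98 m/s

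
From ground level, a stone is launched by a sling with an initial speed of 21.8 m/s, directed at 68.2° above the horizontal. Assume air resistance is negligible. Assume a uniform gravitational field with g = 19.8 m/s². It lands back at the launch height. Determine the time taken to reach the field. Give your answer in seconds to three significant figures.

Resolve: vₓ = 21.80 cos 68.2° = 8.096 m/s and v_y0 = 21.80 sin 68.2° = 20.24 m/s.
It returns to y = 0 when t = 2 v_y0 / g = 2(20.24)/19.8 = 2.045 s.

2.04 s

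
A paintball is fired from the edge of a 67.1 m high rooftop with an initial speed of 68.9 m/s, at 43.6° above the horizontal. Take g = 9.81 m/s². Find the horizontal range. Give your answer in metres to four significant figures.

545.7 m

Horizontal component vₓ = 68.90 cos 43.6° = 49.90 m/s; vertical v_y0 = 68.90 sin 43.6° = 47.51 m/s.
Vertical motion (up positive, ground at y = 0): 4.905 t² − (47.51) t − 67.1 = 0, so t = (47.51 + √(47.51² + 2·9.81·67.1)) / 9.81 = (47.51 + 59.78) / 9.81 = 10.94 s.
Horizontal distance: R = vₓ t = 49.90 × 10.94 = 545.7 m.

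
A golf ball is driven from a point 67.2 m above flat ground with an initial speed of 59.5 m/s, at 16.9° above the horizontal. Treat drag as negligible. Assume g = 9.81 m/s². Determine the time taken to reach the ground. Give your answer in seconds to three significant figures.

5.86 s

Components: vₓ = 59.50 cos 16.9° = 56.93 m/s, v_y0 = 59.50 sin 16.9° = 17.30 m/s.
Vertical motion (up positive, ground at y = 0): 4.905 t² − (17.30) t − 67.2 = 0, so t = (17.30 + √(17.30² + 2·9.81·67.2)) / 9.81 = (17.30 + 40.22) / 9.81 = 5.863 s.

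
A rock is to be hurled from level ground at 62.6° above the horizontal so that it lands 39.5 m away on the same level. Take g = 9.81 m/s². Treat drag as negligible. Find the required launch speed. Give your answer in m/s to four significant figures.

21.78 m/s

Level-ground range: R = v₀² sin(2θ)/g, so v₀ = √(gR / sin 2θ).
v₀ = √(9.81 × 39.5 / sin 125.2°) = √(387.5 / 0.8171) = √474.21 = 21.78 m/s.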